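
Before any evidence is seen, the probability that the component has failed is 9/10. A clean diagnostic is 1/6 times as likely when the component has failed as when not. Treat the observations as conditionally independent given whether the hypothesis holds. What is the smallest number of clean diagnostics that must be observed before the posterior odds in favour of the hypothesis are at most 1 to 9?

3

Prior odds = 0.9/0.1 = 9.
Likelihood ratio per clean diagnostic = 1/6.
Target odds = 1/9.
Require (1/6)ⁿ ≤ 1/9 ÷ 9 = 1/81.
(1/6)² = 1/36 is still above 1/81 but (1/6)³ = 1/216 is at or below it, so n = 3.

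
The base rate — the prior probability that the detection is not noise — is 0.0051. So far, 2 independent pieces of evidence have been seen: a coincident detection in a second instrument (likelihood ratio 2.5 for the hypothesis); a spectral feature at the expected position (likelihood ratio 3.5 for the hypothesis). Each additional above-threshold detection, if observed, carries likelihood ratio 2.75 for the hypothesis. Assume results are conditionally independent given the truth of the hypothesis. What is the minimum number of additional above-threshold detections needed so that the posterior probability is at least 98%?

Prior odds = 0.0051/0.9949 = 51/9949.
Combined Bayes factor of the evidence already in hand = 2.5 × 3.5 = 8.75.
Odds after that evidence = (51/9949) × 8.75 = 1785/39796.
Target odds = 0.98/0.02 = 49.
Need 2.75ⁿ ≥ 49 ÷ (1785/39796) = 278572/255.
2.75⁶ = 1771561/4096 falls short of 278572/255 but 2.75⁷ = 19487171/16384 reaches it, so n = 7.

7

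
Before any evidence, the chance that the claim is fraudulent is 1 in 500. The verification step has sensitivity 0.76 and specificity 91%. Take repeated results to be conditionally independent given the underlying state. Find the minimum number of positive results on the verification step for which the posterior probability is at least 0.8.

4

Prior odds: 0.002 ÷ 0.998 = 1/499.
False-positive rate = 1 − 0.91 = 0.09; likelihood ratio of a positive = 0.76/0.09 = 76/9.
Target odds: 0.8 ÷ 0.2 = 4.
Need (1/499) × (76/9)ⁿ ≥ 4, i.e. (76/9)ⁿ ≥ 1996.
(76/9)³ = 438976/729 falls short of 1996 but (76/9)⁴ = 33362176/6561 reaches it, so n = 4.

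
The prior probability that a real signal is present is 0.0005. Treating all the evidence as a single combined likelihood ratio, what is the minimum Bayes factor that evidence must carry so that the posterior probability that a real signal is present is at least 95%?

Prior odds = 0.0005/0.9995 = 1/1999.
Target odds = 0.95/0.05 = 19.
Required Bayes factor = 19 ÷ (1/1999) = 37981.

37981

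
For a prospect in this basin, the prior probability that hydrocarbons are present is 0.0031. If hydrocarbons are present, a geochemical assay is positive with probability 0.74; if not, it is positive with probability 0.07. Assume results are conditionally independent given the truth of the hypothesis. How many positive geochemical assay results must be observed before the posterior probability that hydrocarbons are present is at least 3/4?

Prior odds = 0.0031/0.9969 = 31/9969.
Likelihood ratio of a positive = 0.74/0.07 = 74/7.
Target odds: 0.75 ÷ 0.25 = 3.
Need (31/9969) × (74/7)ⁿ ≥ 3, i.e. (74/7)ⁿ ≥ 29907/31.
(74/7)² = 5476/49 falls short of 29907/31 but (74/7)³ = 405224/343 reaches it, so n = 3.

3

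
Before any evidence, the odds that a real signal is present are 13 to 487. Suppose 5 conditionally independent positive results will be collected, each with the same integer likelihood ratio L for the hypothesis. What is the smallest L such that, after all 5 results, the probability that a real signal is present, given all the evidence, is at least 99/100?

Prior odds = 13/487.
Target odds = 0.99/0.01 = 99.
Need L⁵ ≥ 99 ÷ (13/487) = 48213/13.
5⁵ = 3125 < 48213/13 ≤ 7776 = 6⁵, so L = 6.

6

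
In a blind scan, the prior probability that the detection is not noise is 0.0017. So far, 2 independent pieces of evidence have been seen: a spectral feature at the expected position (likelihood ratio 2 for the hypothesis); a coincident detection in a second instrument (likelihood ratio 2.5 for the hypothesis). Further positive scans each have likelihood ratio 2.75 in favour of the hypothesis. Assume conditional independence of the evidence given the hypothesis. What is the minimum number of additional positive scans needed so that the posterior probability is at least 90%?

7

Prior odds = 0.0017/0.9983 = 17/9983.
Combined Bayes factor of the evidence already in hand = 2 × 2.5 = 5.
Odds after that evidence = (17/9983) × 5 = 85/9983.
Target odds = 0.9/0.1 = 9.
Need 2.75ⁿ ≥ 9 ÷ (85/9983) = 89847/85.
2.75⁶ = 1771561/4096 falls short of 89847/85 but 2.75⁷ = 19487171/16384 reaches it, so n = 7.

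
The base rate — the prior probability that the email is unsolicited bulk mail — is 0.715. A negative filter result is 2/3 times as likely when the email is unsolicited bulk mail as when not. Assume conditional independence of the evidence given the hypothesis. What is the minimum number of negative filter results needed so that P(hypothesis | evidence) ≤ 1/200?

Prior odds = 0.715/0.285 = 143/57.
Likelihood ratio per negative filter result = 2/3.
Target odds: 0.005 ÷ 0.995 = 1/199.
Need (143/57) × (2/3)ⁿ ≤ 1/199, i.e. (2/3)ⁿ ≤ 57/28457.
(2/3)¹⁵ = 32768/14348907 is still above 57/28457 but (2/3)¹⁶ = 65536/43046721 is at or below it, so n = 16.

16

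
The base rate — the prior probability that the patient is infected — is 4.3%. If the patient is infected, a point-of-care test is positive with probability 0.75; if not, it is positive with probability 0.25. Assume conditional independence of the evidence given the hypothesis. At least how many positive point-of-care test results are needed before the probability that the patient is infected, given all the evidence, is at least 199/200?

8

Prior odds = 0.043/0.957 = 43/957.
Likelihood ratio of a positive = 0.75/0.25 = 3.
Target posterior odds = 0.995/0.005 = 199.
Need (43/957) × 3ⁿ ≥ 199, i.e. 3ⁿ ≥ 190443/43.
3⁷ = 2187 falls short of 190443/43 but 3⁸ = 6561 reaches it, so n = 8.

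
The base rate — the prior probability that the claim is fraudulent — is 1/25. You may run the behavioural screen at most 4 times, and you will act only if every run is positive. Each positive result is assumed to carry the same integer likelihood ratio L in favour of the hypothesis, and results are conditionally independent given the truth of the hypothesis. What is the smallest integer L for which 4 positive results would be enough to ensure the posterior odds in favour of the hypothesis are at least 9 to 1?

Prior odds = 0.04/0.96 = 1/24.
Target odds = 9.
Need L⁴ ≥ 9 ÷ (1/24) = 216.
3⁴ = 81 < 216 ≤ 256 = 4⁴, so L = 4.

4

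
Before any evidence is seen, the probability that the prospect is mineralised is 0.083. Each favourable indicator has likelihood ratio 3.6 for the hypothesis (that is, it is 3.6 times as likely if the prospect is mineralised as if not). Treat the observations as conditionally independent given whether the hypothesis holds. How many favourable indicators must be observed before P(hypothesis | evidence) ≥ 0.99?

Prior odds: 0.083 ÷ 0.917 = 83/917.
Likelihood ratio per favourable indicator = 3.6.
Target odds: 0.99 ÷ 0.01 = 99.
Need (83/917) × 3.6ⁿ ≥ 99, i.e. 3.6ⁿ ≥ 90783/83.
3.6⁵ = 604.66176 falls short of 90783/83 but 3.6⁶ = 34012224/15625 reaches it, so n = 6.

6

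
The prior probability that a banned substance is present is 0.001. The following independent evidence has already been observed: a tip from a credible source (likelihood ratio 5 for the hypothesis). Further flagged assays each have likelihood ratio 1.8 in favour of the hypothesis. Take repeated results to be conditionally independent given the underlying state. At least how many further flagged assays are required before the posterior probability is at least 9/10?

Prior odds = 0.001/0.999 = 1/999.
Bayes factor of the evidence already in hand = 5.
Odds after that evidence = (1/999) × 5 = 5/999.
Target odds = 0.9/0.1 = 9.
Need 1.8ⁿ ≥ 9 ÷ (5/999) = 1798.2.
1.8¹² ≈1156.83 falls short of 1798.2 but 1.8¹³ ≈2082.3 reaches it, so n = 13.

13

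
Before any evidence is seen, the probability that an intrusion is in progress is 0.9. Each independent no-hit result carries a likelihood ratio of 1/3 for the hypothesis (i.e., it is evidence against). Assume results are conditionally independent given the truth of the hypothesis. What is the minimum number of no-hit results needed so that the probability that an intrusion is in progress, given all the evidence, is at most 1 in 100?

7

Prior odds: 0.9 ÷ 0.1 = 9.
Likelihood ratio per no-hit result = 1/3.
Target odds: 0.01 ÷ 0.99 = 1/99.
Require (1/3)ⁿ ≤ 1/99 ÷ 9 = 1/891.
(1/3)⁶ = 1/729 is still above 1/891 but (1/3)⁷ = 1/2187 is at or below it, so n = 7.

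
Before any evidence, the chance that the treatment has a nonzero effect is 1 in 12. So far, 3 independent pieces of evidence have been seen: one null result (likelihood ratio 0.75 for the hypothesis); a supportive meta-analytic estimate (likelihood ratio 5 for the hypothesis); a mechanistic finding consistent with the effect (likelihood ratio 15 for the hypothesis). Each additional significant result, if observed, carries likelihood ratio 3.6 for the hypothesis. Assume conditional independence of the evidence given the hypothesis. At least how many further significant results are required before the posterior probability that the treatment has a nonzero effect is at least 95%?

Prior odds = (1/12)/(11/12) = 1/11.
Combined Bayes factor of the evidence already in hand = 0.75 × 5 × 15 = 56.25.
Odds after that evidence = (1/11) × 56.25 = 225/44.
Target odds = 0.95/0.05 = 19.
Need 3.6ⁿ ≥ 19 ÷ (225/44) = 836/225.
3.6¹ = 3.6 falls short of 836/225 but 3.6² = 12.96 reaches it, so n = 2.

2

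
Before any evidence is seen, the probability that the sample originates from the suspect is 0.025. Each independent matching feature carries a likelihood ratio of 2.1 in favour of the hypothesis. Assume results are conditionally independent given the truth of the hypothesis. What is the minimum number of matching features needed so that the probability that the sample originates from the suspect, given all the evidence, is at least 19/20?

9

Prior odds = 0.025/0.975 = 1/39.
Likelihood ratio per matching feature = 2.1.
Target odds: 0.95 ÷ 0.05 = 19.
Require 2.1ⁿ ≥ 19 ÷ (1/39) = 741.
2.1⁸ ≈378.229 falls short of 741 but 2.1⁹ ≈794.28 reaches it, so n = 9.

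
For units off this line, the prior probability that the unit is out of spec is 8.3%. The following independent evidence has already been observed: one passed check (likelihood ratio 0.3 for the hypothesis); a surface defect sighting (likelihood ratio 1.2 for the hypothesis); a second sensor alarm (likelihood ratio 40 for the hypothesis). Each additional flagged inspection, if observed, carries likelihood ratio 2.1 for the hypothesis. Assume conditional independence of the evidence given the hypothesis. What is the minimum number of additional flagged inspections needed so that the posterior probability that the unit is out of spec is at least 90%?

Prior odds = 0.083/0.917 = 83/917.
Combined Bayes factor of the evidence already in hand = 0.3 × 1.2 × 40 = 14.4.
Odds after that evidence = (83/917) × 14.4 = 5976/4585.
Target odds = 0.9/0.1 = 9.
Need 2.1ⁿ ≥ 9 ÷ (5976/4585) = 4585/664.
2.1² = 4.41 falls short of 4585/664 but 2.1³ = 9.261 reaches it, so n = 3.

3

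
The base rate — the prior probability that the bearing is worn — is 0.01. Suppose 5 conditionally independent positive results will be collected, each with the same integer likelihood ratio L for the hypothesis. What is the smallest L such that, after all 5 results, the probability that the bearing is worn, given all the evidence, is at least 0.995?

8

Prior odds = 0.01/0.99 = 1/99.
Target odds = 0.995/0.005 = 199.
Need L⁵ ≥ 199 ÷ (1/99) = 19701.
7⁵ = 16807 < 19701 ≤ 32768 = 8⁵, so L = 8.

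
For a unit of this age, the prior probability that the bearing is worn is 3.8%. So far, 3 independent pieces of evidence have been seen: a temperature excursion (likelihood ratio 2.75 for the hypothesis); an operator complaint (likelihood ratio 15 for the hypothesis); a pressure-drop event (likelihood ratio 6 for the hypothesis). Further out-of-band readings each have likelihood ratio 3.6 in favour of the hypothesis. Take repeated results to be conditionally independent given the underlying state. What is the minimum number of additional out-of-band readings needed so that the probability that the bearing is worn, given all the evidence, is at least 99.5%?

Prior odds = 0.038/0.962 = 19/481.
Combined Bayes factor of the evidence already in hand = 2.75 × 15 × 6 = 247.5.
Odds after that evidence = (19/481) × 247.5 = 9405/962.
Target odds = 0.995/0.005 = 199.
Need 3.6ⁿ ≥ 199 ÷ (9405/962) = 191438/9405.
3.6² = 12.96 falls short of 191438/9405 but 3.6³ = 46.656 reaches it, so n = 3.

3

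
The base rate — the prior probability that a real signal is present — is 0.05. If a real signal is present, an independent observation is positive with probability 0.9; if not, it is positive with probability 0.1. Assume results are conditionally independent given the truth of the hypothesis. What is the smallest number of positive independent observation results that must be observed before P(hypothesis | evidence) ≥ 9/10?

3

Prior odds = 0.05/0.95 = 1/19.
Likelihood ratio of a positive = 0.9/0.1 = 9.
Target posterior odds = 0.9/0.1 = 9.
Need (1/19) × 9ⁿ ≥ 9, i.e. 9ⁿ ≥ 171.
9² = 81 falls short of 171 but 9³ = 729 reaches it, so n = 3.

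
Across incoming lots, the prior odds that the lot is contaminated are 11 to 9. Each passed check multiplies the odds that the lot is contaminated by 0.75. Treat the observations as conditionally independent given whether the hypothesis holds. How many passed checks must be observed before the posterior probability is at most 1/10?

Prior odds = 11/9.
Likelihood ratio per passed check = 0.75.
Target posterior odds = 0.1/0.9 = 1/9.
Require 0.75ⁿ ≤ 1/9 ÷ (11/9) = 1/11.
0.75⁸ = 6561/65536 is still above 1/11 but 0.75⁹ = 19683/262144 is at or below it, so n = 9.

9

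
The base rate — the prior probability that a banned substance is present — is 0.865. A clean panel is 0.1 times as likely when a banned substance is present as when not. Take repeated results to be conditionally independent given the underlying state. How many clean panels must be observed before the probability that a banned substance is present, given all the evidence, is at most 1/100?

3

Prior odds: 0.865 ÷ 0.135 = 173/27.
Likelihood ratio per clean panel = 0.1.
Target odds: 0.01 ÷ 0.99 = 1/99.
Need (173/27) × 0.1ⁿ ≤ 1/99, i.e. 0.1ⁿ ≤ 3/1903.
0.1² = 0.01 is still above 3/1903 but 0.1³ = 0.001 is at or below it, so n = 3.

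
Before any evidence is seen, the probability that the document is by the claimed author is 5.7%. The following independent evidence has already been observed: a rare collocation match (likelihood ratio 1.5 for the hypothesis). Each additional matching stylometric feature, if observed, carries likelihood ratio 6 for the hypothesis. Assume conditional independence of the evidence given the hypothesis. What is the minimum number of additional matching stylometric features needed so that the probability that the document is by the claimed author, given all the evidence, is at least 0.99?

Prior odds = 0.057/0.943 = 57/943.
Bayes factor of the evidence already in hand = 1.5.
Odds after that evidence = (57/943) × 1.5 = 171/1886.
Target odds = 0.99/0.01 = 99.
Need 6ⁿ ≥ 99 ÷ (171/1886) = 20746/19.
6³ = 216 falls short of 20746/19 but 6⁴ = 1296 reaches it, so n = 4.

4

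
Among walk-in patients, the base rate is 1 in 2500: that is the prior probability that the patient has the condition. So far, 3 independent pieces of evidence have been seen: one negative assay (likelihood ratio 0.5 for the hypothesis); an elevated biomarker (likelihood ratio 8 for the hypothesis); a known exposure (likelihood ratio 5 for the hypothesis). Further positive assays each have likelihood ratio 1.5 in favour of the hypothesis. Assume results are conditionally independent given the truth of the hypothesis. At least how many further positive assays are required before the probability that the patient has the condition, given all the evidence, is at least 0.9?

18

Prior odds = 0.0004/0.9996 = 1/2499.
Combined Bayes factor of the evidence already in hand = 0.5 × 8 × 5 = 20.
Odds after that evidence = (1/2499) × 20 = 20/2499.
Target odds = 0.9/0.1 = 9.
Need 1.5ⁿ ≥ 9 ÷ (20/2499) = 1124.55.
1.5¹⁷ = 129140163/131072 falls short of 1124.55 but 1.5¹⁸ = 387420489/262144 reaches it, so n = 18.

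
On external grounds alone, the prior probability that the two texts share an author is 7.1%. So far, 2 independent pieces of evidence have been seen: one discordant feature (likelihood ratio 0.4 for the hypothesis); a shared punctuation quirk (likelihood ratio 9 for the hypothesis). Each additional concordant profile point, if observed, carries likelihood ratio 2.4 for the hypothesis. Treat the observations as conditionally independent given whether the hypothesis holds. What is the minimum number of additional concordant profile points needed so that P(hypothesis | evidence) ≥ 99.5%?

8

Prior odds = 0.071/0.929 = 71/929.
Combined Bayes factor of the evidence already in hand = 0.4 × 9 = 3.6.
Odds after that evidence = (71/929) × 3.6 = 1278/4645.
Target odds = 0.995/0.005 = 199.
Need 2.4ⁿ ≥ 199 ÷ (1278/4645) = 924355/1278.
2.4⁷ = 35831808/78125 falls short of 924355/1278 but 2.4⁸ = 429981696/390625 reaches it, so n = 8.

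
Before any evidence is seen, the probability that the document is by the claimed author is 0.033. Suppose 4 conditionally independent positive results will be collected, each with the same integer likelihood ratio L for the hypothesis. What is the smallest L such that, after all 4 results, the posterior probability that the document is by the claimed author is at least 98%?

Prior odds = 0.033/0.967 = 33/967.
Target odds = 0.98/0.02 = 49.
Need L⁴ ≥ 49 ÷ (33/967) = 47383/33.
6⁴ = 1296 < 47383/33 ≤ 2401 = 7⁴, so L = 7.

7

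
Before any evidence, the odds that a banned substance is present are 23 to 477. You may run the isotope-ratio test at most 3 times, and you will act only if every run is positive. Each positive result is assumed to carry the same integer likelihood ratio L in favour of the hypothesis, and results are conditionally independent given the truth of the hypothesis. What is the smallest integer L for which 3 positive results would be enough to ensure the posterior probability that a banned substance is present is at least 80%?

Prior odds = 23/477.
Target odds = 0.8/0.2 = 4.
Need L³ ≥ 4 ÷ (23/477) = 1908/23.
4³ = 64 < 1908/23 ≤ 125 = 5³, so L = 5.

5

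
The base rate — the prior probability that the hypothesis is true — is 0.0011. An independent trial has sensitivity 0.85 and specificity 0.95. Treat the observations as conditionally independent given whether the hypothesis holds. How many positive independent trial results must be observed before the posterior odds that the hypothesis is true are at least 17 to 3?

Prior odds = 0.0011/0.9989 = 11/9989.
False-positive rate = 1 − 0.95 = 0.05; likelihood ratio of a positive = 0.85/0.05 = 17.
Target odds = 17/3.
Require 17ⁿ ≥ 17/3 ÷ (11/9989) = 169813/33.
17³ = 4913 falls short of 169813/33 but 17⁴ = 83521 reaches it, so n = 4.

4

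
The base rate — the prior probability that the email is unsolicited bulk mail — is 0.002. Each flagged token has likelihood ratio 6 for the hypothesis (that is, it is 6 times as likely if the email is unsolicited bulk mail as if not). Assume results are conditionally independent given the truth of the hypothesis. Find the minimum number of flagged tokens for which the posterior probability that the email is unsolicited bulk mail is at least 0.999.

Prior odds = 0.002/0.998 = 1/499.
Likelihood ratio per flagged token = 6.
Target posterior odds = 0.999/0.001 = 999.
Need (1/499) × 6ⁿ ≥ 999, i.e. 6ⁿ ≥ 498501.
6⁷ = 279936 falls short of 498501 but 6⁸ = 1679616 reaches it, so n = 8.

8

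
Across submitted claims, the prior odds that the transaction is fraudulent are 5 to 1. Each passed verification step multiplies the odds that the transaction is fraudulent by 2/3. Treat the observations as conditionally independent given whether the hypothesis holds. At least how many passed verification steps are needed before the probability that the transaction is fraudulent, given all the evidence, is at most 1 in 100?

Prior odds = 5.
Likelihood ratio per passed verification step = 2/3.
Target odds: 0.01 ÷ 0.99 = 1/99.
Require (2/3)ⁿ ≤ 1/99 ÷ 5 = 1/495.
(2/3)¹⁵ = 32768/14348907 is still above 1/495 but (2/3)¹⁶ = 65536/43046721 is at or below it, so n = 16.

16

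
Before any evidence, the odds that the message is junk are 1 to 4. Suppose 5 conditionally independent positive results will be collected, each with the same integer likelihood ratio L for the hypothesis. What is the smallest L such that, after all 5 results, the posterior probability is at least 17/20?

Prior odds = 0.25.
Target odds = 0.85/0.15 = 17/3.
Need L⁵ ≥ 17/3 ÷ 0.25 = 68/3.
1⁵ = 1 < 68/3 ≤ 32 = 2⁵, so L = 2.

2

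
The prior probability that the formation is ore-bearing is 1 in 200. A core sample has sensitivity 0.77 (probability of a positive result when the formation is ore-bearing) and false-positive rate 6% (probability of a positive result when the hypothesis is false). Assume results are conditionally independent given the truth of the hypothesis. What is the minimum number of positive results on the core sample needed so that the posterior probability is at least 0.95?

4

Prior odds = 0.005/0.995 = 1/199.
Likelihood ratio of a positive result = 0.77/0.06 = 77/6.
Target posterior odds = 0.95/0.05 = 19.
Require (77/6)ⁿ ≥ 19 ÷ (1/199) = 3781.
(77/6)³ = 456533/216 falls short of 3781 but (77/6)⁴ = 35153041/1296 reaches it, so n = 4.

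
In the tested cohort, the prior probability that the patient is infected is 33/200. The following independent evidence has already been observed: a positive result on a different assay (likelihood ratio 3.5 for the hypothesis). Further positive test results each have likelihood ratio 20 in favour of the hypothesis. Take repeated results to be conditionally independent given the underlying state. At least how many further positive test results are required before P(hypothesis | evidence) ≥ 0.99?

Prior odds = 0.165/0.835 = 33/167.
Bayes factor of the evidence already in hand = 3.5.
Odds after that evidence = (33/167) × 3.5 = 231/334.
Target odds = 0.99/0.01 = 99.
Need 20ⁿ ≥ 99 ÷ (231/334) = 1002/7.
20¹ = 20 falls short of 1002/7 but 20² = 400 reaches it, so n = 2.

2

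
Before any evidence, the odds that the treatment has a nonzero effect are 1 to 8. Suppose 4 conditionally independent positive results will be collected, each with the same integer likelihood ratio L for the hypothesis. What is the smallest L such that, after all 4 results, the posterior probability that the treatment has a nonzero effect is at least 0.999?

10

Prior odds = 0.125.
Target odds = 0.999/0.001 = 999.
Need L⁴ ≥ 999 ÷ 0.125 = 7992.
9⁴ = 6561 < 7992 ≤ 10000 = 10⁴, so L = 10.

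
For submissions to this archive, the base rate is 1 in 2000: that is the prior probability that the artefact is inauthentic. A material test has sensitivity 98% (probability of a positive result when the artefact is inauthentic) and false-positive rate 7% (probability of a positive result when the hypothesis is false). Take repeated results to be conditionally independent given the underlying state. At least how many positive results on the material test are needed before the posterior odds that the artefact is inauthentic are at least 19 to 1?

4

Prior odds = 0.0005/0.9995 = 1/1999.
Likelihood ratio of a positive result = 0.98/0.07 = 14.
Target odds = 19.
Need (1/1999) × 14ⁿ ≥ 19, i.e. 14ⁿ ≥ 37981.
14³ = 2744 falls short of 37981 but 14⁴ = 38416 reaches it, so n = 4.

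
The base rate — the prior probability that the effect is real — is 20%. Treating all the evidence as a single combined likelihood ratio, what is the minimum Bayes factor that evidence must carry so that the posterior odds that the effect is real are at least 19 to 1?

Prior odds = 0.2/0.8 = 0.25.
Target odds = 19.
Required Bayes factor = 19 ÷ 0.25 = 76.

76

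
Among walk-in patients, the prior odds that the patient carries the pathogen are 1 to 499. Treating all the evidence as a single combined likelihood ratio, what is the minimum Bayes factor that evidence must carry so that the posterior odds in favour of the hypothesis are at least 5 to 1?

2495

Prior odds = 1/499.
Target odds = 5.
Required Bayes factor = 5 ÷ (1/499) = 2495.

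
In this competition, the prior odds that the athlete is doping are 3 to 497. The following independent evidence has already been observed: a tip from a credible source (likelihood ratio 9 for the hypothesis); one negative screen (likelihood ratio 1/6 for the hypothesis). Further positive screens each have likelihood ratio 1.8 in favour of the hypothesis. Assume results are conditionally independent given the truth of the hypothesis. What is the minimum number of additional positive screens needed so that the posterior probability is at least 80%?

Prior odds = 3/497.
Combined Bayes factor of the evidence already in hand = 9 × (1/6) = 1.5.
Odds after that evidence = (3/497) × 1.5 = 9/994.
Target odds = 0.8/0.2 = 4.
Need 1.8ⁿ ≥ 4 ÷ (9/994) = 3976/9.
1.8¹⁰ ≈357.047 falls short of 3976/9 but 1.8¹¹ ≈642.684 reaches it, so n = 11.

11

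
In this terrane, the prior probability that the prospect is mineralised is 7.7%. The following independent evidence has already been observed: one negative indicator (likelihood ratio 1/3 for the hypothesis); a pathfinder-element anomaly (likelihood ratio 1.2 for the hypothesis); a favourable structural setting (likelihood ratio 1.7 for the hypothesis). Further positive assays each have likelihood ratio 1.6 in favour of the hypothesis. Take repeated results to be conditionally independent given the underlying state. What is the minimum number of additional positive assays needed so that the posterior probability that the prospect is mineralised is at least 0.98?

Prior odds = 0.077/0.923 = 77/923.
Combined Bayes factor of the evidence already in hand = (1/3) × 1.2 × 1.7 = 0.68.
Odds after that evidence = (77/923) × 0.68 = 1309/23075.
Target odds = 0.98/0.02 = 49.
Need 1.6ⁿ ≥ 49 ÷ (1309/23075) = 161525/187.
1.6¹⁴ ≈720.576 falls short of 161525/187 but 1.6¹⁵ ≈1152.92 reaches it, so n = 15.

15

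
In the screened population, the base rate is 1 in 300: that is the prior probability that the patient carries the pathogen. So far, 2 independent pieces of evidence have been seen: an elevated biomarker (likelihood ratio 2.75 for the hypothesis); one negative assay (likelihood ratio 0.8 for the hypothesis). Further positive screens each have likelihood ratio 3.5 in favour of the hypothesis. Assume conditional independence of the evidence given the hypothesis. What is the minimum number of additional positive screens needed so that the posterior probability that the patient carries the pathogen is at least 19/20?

Prior odds = (1/300)/(299/300) = 1/299.
Combined Bayes factor of the evidence already in hand = 2.75 × 0.8 = 2.2.
Odds after that evidence = (1/299) × 2.2 = 11/1495.
Target odds = 0.95/0.05 = 19.
Need 3.5ⁿ ≥ 19 ÷ (11/1495) = 28405/11.
3.5⁶ = 1838.265625 falls short of 28405/11 but 3.5⁷ = 823543/128 reaches it, so n = 7.

7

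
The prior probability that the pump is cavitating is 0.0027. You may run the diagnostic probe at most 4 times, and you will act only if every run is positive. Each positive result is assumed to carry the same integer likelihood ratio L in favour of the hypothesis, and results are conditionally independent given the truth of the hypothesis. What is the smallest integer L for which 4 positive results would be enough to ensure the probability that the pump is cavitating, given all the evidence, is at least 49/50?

12

Prior odds = 0.0027/0.9973 = 27/9973.
Target odds = 0.98/0.02 = 49.
Need L⁴ ≥ 49 ÷ (27/9973) = 488677/27.
11⁴ = 14641 < 488677/27 ≤ 20736 = 12⁴, so L = 12.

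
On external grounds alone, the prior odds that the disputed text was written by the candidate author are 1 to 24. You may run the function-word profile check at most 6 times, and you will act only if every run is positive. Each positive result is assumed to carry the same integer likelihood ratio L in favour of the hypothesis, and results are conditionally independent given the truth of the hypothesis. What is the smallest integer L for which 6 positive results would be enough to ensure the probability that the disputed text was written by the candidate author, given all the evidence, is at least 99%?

4

Prior odds = 1/24.
Target odds = 0.99/0.01 = 99.
Need L⁶ ≥ 99 ÷ (1/24) = 2376.
3⁶ = 729 < 2376 ≤ 4096 = 4⁶, so L = 4.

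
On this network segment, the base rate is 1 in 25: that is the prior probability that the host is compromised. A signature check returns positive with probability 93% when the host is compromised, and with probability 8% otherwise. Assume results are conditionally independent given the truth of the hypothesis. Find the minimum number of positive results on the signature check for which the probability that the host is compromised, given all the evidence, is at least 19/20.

3

Prior odds = 0.04/0.96 = 1/24.
Likelihood ratio of a positive result = 0.93/0.08 = 11.625.
Target posterior odds = 0.95/0.05 = 19.
Need (1/24) × 11.625ⁿ ≥ 19, i.e. 11.625ⁿ ≥ 456.
11.625² = 135.140625 falls short of 456 but 11.625³ = 804357/512 reaches it, so n = 3.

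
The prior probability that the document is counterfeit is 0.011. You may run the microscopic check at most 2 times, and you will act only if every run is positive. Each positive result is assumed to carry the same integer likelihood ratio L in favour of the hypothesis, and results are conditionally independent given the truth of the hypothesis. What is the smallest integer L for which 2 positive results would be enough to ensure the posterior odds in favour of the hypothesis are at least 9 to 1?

29

Prior odds = 0.011/0.989 = 11/989.
Target odds = 9.
Need L² ≥ 9 ÷ (11/989) = 8901/11.
28² = 784 < 8901/11 ≤ 841 = 29², so L = 29.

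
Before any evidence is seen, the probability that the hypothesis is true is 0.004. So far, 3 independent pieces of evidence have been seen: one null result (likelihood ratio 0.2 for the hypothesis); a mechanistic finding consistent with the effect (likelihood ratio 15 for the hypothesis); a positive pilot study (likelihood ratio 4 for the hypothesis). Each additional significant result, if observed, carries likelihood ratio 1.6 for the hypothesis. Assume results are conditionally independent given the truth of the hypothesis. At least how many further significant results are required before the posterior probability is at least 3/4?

9

Prior odds = 0.004/0.996 = 1/249.
Combined Bayes factor of the evidence already in hand = 0.2 × 15 × 4 = 12.
Odds after that evidence = (1/249) × 12 = 4/83.
Target odds = 0.75/0.25 = 3.
Need 1.6ⁿ ≥ 3 ÷ (4/83) = 62.25.
1.6⁸ = 16777216/390625 falls short of 62.25 but 1.6⁹ = 134217728/1953125 reaches it, so n = 9.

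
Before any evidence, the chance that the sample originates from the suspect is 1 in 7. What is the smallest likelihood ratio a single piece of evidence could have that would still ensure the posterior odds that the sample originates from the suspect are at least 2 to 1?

12

Prior odds = (1/7)/(6/7) = 1/6.
Target odds = 2.
Required Bayes factor = 2 ÷ (1/6) = 12.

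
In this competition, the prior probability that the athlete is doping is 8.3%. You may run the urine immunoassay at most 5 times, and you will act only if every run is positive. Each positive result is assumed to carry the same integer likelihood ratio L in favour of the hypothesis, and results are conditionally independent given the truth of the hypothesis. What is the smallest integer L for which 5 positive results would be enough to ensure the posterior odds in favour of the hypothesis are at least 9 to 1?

Prior odds = 0.083/0.917 = 83/917.
Target odds = 9.
Need L⁵ ≥ 9 ÷ (83/917) = 8253/83.
2⁵ = 32 < 8253/83 ≤ 243 = 3⁵, so L = 3.

3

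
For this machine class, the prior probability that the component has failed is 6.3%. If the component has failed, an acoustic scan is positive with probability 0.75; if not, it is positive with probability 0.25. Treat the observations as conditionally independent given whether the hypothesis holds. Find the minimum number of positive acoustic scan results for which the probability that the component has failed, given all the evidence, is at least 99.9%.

Prior odds = 0.063/0.937 = 63/937.
Likelihood ratio of a positive = 0.75/0.25 = 3.
Target odds: 0.999 ÷ 0.001 = 999.
Require 3ⁿ ≥ 999 ÷ (63/937) = 104007/7.
3⁸ = 6561 falls short of 104007/7 but 3⁹ = 19683 reaches it, so n = 9.

9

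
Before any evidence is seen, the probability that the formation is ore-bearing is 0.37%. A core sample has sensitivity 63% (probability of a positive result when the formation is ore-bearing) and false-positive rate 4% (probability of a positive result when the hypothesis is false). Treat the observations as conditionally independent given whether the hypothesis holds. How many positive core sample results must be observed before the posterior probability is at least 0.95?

4

Prior odds = 0.0037/0.9963 = 37/9963.
Likelihood ratio of a positive result = 0.63/0.04 = 15.75.
Target posterior odds = 0.95/0.05 = 19.
Require 15.75ⁿ ≥ 19 ÷ (37/9963) = 189297/37.
15.75³ = 3906.984375 falls short of 189297/37 but 15.75⁴ = 15752961/256 reaches it, so n = 4.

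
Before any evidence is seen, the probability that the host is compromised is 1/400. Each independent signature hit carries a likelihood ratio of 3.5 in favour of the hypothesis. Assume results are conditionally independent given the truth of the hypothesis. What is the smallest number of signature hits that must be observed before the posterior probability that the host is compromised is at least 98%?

8

Prior odds = 0.0025/0.9975 = 1/399.
Likelihood ratio per signature hit = 3.5.
Target posterior odds = 0.98/0.02 = 49.
Require 3.5ⁿ ≥ 49 ÷ (1/399) = 19551.
3.5⁷ = 823543/128 falls short of 19551 but 3.5⁸ = 5764801/256 reaches it, so n = 8.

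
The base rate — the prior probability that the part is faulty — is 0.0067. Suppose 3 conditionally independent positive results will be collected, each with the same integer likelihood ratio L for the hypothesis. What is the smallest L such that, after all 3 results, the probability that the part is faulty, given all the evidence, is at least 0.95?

Prior odds = 0.0067/0.9933 = 67/9933.
Target odds = 0.95/0.05 = 19.
Need L³ ≥ 19 ÷ (67/9933) = 188727/67.
14³ = 2744 < 188727/67 ≤ 3375 = 15³, so L = 15.

15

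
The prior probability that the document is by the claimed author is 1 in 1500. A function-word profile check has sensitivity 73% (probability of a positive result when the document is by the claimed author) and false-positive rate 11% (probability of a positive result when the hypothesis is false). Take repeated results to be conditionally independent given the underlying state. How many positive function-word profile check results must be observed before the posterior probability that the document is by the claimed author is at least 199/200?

Prior odds: (1/1500) ÷ (1499/1500) = 1/1499.
Likelihood ratio of a positive result = 0.73/0.11 = 73/11.
Target odds: 0.995 ÷ 0.005 = 199.
Need (1/1499) × (73/11)ⁿ ≥ 199, i.e. (73/11)ⁿ ≥ 298301.
(73/11)⁶ ≈85424.2 falls short of 298301 but (73/11)⁷ ≈566906 reaches it, so n = 7.

7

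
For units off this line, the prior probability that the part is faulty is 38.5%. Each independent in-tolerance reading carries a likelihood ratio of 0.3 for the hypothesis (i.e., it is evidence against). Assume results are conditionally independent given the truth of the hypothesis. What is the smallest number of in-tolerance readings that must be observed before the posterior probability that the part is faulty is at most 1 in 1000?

6

Prior odds: 0.385 ÷ 0.615 = 77/123.
Likelihood ratio per in-tolerance reading = 0.3.
Target posterior odds = 0.001/0.999 = 1/999.
Require 0.3ⁿ ≤ 1/999 ÷ (77/123) = 41/25641.
0.3⁵ = 243/100000 is still above 41/25641 but 0.3⁶ = 729/1000000 is at or below it, so n = 6.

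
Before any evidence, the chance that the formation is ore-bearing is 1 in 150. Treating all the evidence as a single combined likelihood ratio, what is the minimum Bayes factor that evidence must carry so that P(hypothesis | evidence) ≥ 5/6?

745

Prior odds = (1/150)/(149/150) = 1/149.
Target odds = (5/6)/(1/6) = 5.
Required Bayes factor = 5 ÷ (1/149) = 745.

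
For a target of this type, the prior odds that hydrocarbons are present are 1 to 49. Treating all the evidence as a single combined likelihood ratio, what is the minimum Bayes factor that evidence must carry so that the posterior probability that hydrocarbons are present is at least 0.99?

4851

Prior odds = 1/49.
Target odds = 0.99/0.01 = 99.
Required Bayes factor = 99 ÷ (1/49) = 4851.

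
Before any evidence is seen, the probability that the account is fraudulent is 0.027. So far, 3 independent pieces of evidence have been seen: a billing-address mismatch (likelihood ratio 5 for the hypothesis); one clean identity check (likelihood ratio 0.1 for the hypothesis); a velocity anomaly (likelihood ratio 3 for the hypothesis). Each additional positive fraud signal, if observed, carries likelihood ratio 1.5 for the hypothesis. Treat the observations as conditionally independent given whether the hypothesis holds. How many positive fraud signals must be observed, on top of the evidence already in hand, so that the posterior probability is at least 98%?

18

Prior odds = 0.027/0.973 = 27/973.
Combined Bayes factor of the evidence already in hand = 5 × 0.1 × 3 = 1.5.
Odds after that evidence = (27/973) × 1.5 = 81/1946.
Target odds = 0.98/0.02 = 49.
Need 1.5ⁿ ≥ 49 ÷ (81/1946) = 95354/81.
1.5¹⁷ = 129140163/131072 falls short of 95354/81 but 1.5¹⁸ = 387420489/262144 reaches it, so n = 18.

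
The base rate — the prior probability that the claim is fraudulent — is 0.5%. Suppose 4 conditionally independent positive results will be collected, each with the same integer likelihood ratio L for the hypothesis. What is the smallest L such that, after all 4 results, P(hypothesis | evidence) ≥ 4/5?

6

Prior odds = 0.005/0.995 = 1/199.
Target odds = 0.8/0.2 = 4.
Need L⁴ ≥ 4 ÷ (1/199) = 796.
5⁴ = 625 < 796 ≤ 1296 = 6⁴, so L = 6.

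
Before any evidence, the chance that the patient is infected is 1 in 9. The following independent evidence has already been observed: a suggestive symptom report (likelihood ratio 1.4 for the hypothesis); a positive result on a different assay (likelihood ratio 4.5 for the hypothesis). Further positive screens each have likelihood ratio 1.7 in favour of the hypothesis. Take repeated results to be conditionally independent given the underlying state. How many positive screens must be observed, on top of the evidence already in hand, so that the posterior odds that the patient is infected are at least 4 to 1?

Prior odds = (1/9)/(8/9) = 0.125.
Combined Bayes factor of the evidence already in hand = 1.4 × 4.5 = 6.3.
Odds after that evidence = 0.125 × 6.3 = 0.7875.
Target odds = 4.
Need 1.7ⁿ ≥ 4 ÷ 0.7875 = 320/63.
1.7³ = 4.913 falls short of 320/63 but 1.7⁴ = 8.3521 reaches it, so n = 4.

4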